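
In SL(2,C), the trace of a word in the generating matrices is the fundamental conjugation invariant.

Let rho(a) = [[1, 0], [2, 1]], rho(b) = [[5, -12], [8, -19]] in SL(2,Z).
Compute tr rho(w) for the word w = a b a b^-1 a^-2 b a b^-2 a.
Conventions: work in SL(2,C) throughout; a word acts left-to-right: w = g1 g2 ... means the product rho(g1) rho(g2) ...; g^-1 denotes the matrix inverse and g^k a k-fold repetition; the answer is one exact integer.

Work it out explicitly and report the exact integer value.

18678562

rho(a) = [[1, 0], [2, 1]]
... * rho(b) = [[5, -12], [8, -19]]  ->  [[5, -12], [18, -43]]
... * rho(a) = [[1, 0], [2, 1]]  ->  [[-19, -12], [-68, -43]]
... * rho(b^-1) = [[-19, 12], [-8, 5]]  ->  [[457, -288], [1636, -1031]]
... * rho(a^-1) = [[1, 0], [-2, 1]]  ->  [[1033, -288], [3698, -1031]]
... * rho(a^-1) = [[1, 0], [-2, 1]]  ->  [[1609, -288], [5760, -1031]]
... * rho(b) = [[5, -12], [8, -19]]  ->  [[5741, -13836], [20552, -49531]]
... * rho(a) = [[1, 0], [2, 1]]  ->  [[-21931, -13836], [-78510, -49531]]
... * rho(b^-1) = [[-19, 12], [-8, 5]]  ->  [[527377, -332352], [1887938, -1189775]]
... * rho(b^-1) = [[-19, 12], [-8, 5]]  ->  [[-7361347, 4666764], [-26352622, 16706381]]
... * rho(a) = [[1, 0], [2, 1]]  ->  [[1972181, 4666764], [7060140, 16706381]]
tr = 1972181 + 16706381 = 18678562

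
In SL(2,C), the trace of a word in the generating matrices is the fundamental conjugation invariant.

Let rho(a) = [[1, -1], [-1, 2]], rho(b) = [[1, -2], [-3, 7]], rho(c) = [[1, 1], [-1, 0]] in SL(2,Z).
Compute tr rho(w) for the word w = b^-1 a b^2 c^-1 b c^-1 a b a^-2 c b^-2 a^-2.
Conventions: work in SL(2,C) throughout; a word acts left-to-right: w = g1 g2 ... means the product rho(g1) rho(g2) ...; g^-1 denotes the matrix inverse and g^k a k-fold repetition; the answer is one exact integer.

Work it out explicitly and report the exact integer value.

-5253344

rho(b^-1) = [[7, 2], [3, 1]]
... * rho(a) = [[1, -1], [-1, 2]]  ->  [[5, -3], [2, -1]]
... * rho(b) = [[1, -2], [-3, 7]]  ->  [[14, -31], [5, -11]]
... * rho(b) = [[1, -2], [-3, 7]]  ->  [[107, -245], [38, -87]]
... * rho(c^-1) = [[0, -1], [1, 1]]  ->  [[-245, -352], [-87, -125]]
... * rho(b) = [[1, -2], [-3, 7]]  ->  [[811, -1974], [288, -701]]
... * rho(c^-1) = [[0, -1], [1, 1]]  ->  [[-1974, -2785], [-701, -989]]
... * rho(a) = [[1, -1], [-1, 2]]  ->  [[811, -3596], [288, -1277]]
... * rho(b) = [[1, -2], [-3, 7]]  ->  [[11599, -26794], [4119, -9515]]
... * rho(a^-1) = [[2, 1], [1, 1]]  ->  [[-3596, -15195], [-1277, -5396]]
... * rho(a^-1) = [[2, 1], [1, 1]]  ->  [[-22387, -18791], [-7950, -6673]]
... * rho(c) = [[1, 1], [-1, 0]]  ->  [[-3596, -22387], [-1277, -7950]]
... * rho(b^-1) = [[7, 2], [3, 1]]  ->  [[-92333, -29579], [-32789, -10504]]
... * rho(b^-1) = [[7, 2], [3, 1]]  ->  [[-735068, -214245], [-261035, -76082]]
... * rho(a^-1) = [[2, 1], [1, 1]]  ->  [[-1684381, -949313], [-598152, -337117]]
... * rho(a^-1) = [[2, 1], [1, 1]]  ->  [[-4318075, -2633694], [-1533421, -935269]]
tr = -4318075 + -935269 = -5253344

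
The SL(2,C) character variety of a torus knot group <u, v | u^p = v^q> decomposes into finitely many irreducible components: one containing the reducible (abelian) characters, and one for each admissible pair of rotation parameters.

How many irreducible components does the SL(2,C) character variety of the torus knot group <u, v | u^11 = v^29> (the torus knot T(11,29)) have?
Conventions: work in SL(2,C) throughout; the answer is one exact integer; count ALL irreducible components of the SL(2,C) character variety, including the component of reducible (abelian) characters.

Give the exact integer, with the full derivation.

In the torus knot group T(11,29), u^11 = v^29 is central, so an irreducible representation sends it to +I or -I (Schur).
So on each irreducible component the traces are pinned: tr(u) = 2*cos(pi*alpha/11) with 1 <= alpha <= 10, tr(v) = 2*cos(pi*beta/29) with 1 <= beta <= 28.
u^11 = (-1)^alpha I and v^29 = (-1)^beta I must agree, so alpha and beta have equal parity.
Enumerate parity-matched pairs: 5*14 odd-odd plus 5*14 even-even gives 140.
That is 140 components of irreducible characters, and with the reducible (abelian) component the total is 141.

141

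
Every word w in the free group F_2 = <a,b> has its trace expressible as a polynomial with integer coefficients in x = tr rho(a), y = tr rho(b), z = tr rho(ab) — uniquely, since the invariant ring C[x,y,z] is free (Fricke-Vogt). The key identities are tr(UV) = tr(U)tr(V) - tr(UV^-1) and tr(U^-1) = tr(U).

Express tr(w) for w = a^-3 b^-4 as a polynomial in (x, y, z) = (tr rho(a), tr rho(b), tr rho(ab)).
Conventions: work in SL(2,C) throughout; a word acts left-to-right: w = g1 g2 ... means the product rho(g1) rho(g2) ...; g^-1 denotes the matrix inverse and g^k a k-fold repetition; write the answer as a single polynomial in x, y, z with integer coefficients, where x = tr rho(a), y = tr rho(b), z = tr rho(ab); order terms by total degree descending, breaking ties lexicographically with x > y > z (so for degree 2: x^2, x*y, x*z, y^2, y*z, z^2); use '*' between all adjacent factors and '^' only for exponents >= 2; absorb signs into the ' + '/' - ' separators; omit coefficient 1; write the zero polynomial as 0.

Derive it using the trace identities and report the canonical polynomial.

trace(b^-1) = trace(b) = y
trace(b^-2) = trace(b^-1)*trace(b) - trace(1) = y^2 - 2
trace(b^-3) = trace(b^-2)*trace(b) - trace(b^-1) = y^3 - 3*y
trace(a b^-1) = trace(a)*trace(b) - trace(a b) = x*y - z
trace(a b^-2) = trace(a b^-1)*trace(b) - trace(a) = x*y^2 - y*z - x
trace(b^-3 a) = trace(a b^-2)*trace(b) - trace(a b^-1) = x*y^3 - y^2*z - 2*x*y + z
trace(a^-1 b^-3) = trace(b^-3)*trace(a) - trace(b^-3 a) = y^2*z - x*y - z
trace(b^-1 a^-2 b^-2) = trace(a^-1 b^-3)*trace(a) - trace(a^-1 b^-3 a) = x*y^2*z - x^2*y - y^3 - x*z + 3*y
trace(a^-2) = trace(a^-1)*trace(a) - trace(1) = x^2 - 2
trace(a^-2 b) = trace(a^-1 b)*trace(a) - trace(a^-1 b a) = x^2*y - x*z - y
trace(a^-2 b^-1) = trace(a^-2)*trace(b) - trace(a^-2 b) = x*z - y
trace(b^-1 a^-2 b^-1) = trace(a^-2 b^-1)*trace(b) - trace(a^-2) = x*y*z - x^2 - y^2 + 2
trace(a^-2 b^-4) = trace(b^-1 a^-2 b^-2)*trace(b) - trace(b^-1 a^-2 b^-1) = x*y^3*z - x^2*y^2 - y^4 - 2*x*y*z + x^2 + 4*y^2 - 2
trace(a^-1 b^-2) = trace(b^-1 a^-1)*trace(b) - trace(b^-1 a^-1 b) = y*z - x
trace(a^-1 b^-4) = trace(a^-1 b^-3)*trace(b) - trace(a^-1 b^-2) = y^3*z - x*y^2 - 2*y*z + x
trace(a^-3 b^-4) = trace(a^-2 b^-4)*trace(a) - trace(a^-2 b^-4 a) = x^2*y^3*z - x^3*y^2 - x*y^4 - 2*x^2*y*z - y^3*z + x^3 + 5*x*y^2 + 2*y*z - 3*x

x^2*y^3*z - x^3*y^2 - x*y^4 - 2*x^2*y*z - y^3*z + x^3 + 5*x*y^2 + 2*y*z - 3*x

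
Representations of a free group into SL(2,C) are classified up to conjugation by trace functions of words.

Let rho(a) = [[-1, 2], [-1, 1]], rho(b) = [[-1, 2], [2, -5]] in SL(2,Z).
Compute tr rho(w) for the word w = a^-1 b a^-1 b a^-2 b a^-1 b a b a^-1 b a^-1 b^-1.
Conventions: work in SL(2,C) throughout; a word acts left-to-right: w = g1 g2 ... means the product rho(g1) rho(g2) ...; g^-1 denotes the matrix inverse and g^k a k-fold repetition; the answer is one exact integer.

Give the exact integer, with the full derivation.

rho(a^-1) = [[1, -2], [1, -1]]
... * rho(b) = [[-1, 2], [2, -5]]  ->  [[-5, 12], [-3, 7]]
... * rho(a^-1) = [[1, -2], [1, -1]]  ->  [[7, -2], [4, -1]]
... * rho(b) = [[-1, 2], [2, -5]]  ->  [[-11, 24], [-6, 13]]
... * rho(a^-1) = [[1, -2], [1, -1]]  ->  [[13, -2], [7, -1]]
... * rho(a^-1) = [[1, -2], [1, -1]]  ->  [[11, -24], [6, -13]]
... * rho(b) = [[-1, 2], [2, -5]]  ->  [[-59, 142], [-32, 77]]
... * rho(a^-1) = [[1, -2], [1, -1]]  ->  [[83, -24], [45, -13]]
... * rho(b) = [[-1, 2], [2, -5]]  ->  [[-131, 286], [-71, 155]]
... * rho(a) = [[-1, 2], [-1, 1]]  ->  [[-155, 24], [-84, 13]]
... * rho(b) = [[-1, 2], [2, -5]]  ->  [[203, -430], [110, -233]]
... * rho(a^-1) = [[1, -2], [1, -1]]  ->  [[-227, 24], [-123, 13]]
... * rho(b) = [[-1, 2], [2, -5]]  ->  [[275, -574], [149, -311]]
... * rho(a^-1) = [[1, -2], [1, -1]]  ->  [[-299, 24], [-162, 13]]
... * rho(b^-1) = [[-5, -2], [-2, -1]]  ->  [[1447, 574], [784, 311]]
tr = 1447 + 311 = 1758

1758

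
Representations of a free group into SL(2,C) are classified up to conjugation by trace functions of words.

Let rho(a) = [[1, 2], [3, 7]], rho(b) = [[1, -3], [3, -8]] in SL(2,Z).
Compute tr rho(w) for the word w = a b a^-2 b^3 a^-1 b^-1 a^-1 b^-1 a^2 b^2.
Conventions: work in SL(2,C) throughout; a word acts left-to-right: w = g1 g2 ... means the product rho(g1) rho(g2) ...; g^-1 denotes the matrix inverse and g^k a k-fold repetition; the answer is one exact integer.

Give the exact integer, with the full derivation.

rho(a) = [[1, 2], [3, 7]]
... * rho(b) = [[1, -3], [3, -8]]  ->  [[7, -19], [24, -65]]
... * rho(a^-1) = [[7, -2], [-3, 1]]  ->  [[106, -33], [363, -113]]
... * rho(a^-1) = [[7, -2], [-3, 1]]  ->  [[841, -245], [2880, -839]]
... * rho(b) = [[1, -3], [3, -8]]  ->  [[106, -563], [363, -1928]]
... * rho(b) = [[1, -3], [3, -8]]  ->  [[-1583, 4186], [-5421, 14335]]
... * rho(b) = [[1, -3], [3, -8]]  ->  [[10975, -28739], [37584, -98417]]
... * rho(a^-1) = [[7, -2], [-3, 1]]  ->  [[163042, -50689], [558339, -173585]]
... * rho(b^-1) = [[-8, 3], [-3, 1]]  ->  [[-1152269, 438437], [-3945957, 1501432]]
... * rho(a^-1) = [[7, -2], [-3, 1]]  ->  [[-9381194, 2742975], [-32125995, 9393346]]
... * rho(b^-1) = [[-8, 3], [-3, 1]]  ->  [[66820627, -25400607], [228827922, -86984639]]
... * rho(a) = [[1, 2], [3, 7]]  ->  [[-9381194, -44162995], [-32125995, -151236629]]
... * rho(a) = [[1, 2], [3, 7]]  ->  [[-141870179, -327903353], [-485835882, -1122908393]]
... * rho(b) = [[1, -3], [3, -8]]  ->  [[-1125580238, 3048837361], [-3854561061, 10440774790]]
... * rho(b) = [[1, -3], [3, -8]]  ->  [[8020931845, -21013958174], [27467763309, -71962515137]]
tr = 8020931845 + -71962515137 = -63941583292

-63941583292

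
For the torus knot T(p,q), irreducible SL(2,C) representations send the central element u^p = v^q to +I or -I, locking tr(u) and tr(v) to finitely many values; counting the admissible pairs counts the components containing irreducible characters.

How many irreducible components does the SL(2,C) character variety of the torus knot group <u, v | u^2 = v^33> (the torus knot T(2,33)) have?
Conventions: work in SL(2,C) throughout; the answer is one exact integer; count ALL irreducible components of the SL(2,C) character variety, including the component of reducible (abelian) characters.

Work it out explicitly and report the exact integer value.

17

For T(2,33): irreducibility forces the central element u^2 = v^33 to one of +I, -I.
So on each irreducible component the traces are pinned: tr(u) = 2*cos(pi*alpha/2) with 1 <= alpha <= 1, tr(v) = 2*cos(pi*beta/33) with 1 <= beta <= 32.
The two central values (-1)^alpha I and (-1)^beta I must be the same matrix, so alpha and beta share a parity.
count pairs: odd alpha (1 choices) x odd beta (16), plus even alpha (0) x even beta (16): 1*16 + 0*16 = 16.
That is 16 components of irreducible characters, and with the reducible (abelian) component the total is 17.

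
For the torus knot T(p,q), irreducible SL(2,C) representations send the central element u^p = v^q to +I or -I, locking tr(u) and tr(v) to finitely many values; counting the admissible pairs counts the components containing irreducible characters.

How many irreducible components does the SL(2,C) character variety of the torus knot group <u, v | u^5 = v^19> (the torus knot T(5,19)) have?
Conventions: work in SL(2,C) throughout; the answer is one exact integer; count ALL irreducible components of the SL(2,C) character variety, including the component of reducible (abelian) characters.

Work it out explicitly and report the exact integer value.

Gamma = < u, v | u^5 = v^19 > (torus knot T(5,19)); the central element u^5 = v^19 acts as +I or -I in any irreducible SL(2,C) representation.
This locks tr(u) to 2*cos(pi*alpha/5), alpha in 1..4, and tr(v) to 2*cos(pi*beta/19), beta in 1..18, on each component of irreducible characters.
u^5 = (-1)^alpha I and v^19 = (-1)^beta I must agree, so alpha and beta have equal parity.
Enumerate parity-matched pairs: 2*9 odd-odd plus 2*9 even-even gives 36.
That is 36 components of irreducible characters, and with the reducible (abelian) component the total is 37.

37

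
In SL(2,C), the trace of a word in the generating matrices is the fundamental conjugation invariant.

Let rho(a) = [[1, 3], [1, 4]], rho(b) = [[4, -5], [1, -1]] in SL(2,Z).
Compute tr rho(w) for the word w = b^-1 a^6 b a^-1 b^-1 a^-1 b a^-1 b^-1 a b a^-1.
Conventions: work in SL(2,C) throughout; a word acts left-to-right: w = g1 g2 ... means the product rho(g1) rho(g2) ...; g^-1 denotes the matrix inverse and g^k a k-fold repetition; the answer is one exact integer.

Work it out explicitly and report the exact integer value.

-467871570

rho(b^-1) = [[-1, 5], [-1, 4]]
... * rho(a) = [[1, 3], [1, 4]]  ->  [[4, 17], [3, 13]]
... * rho(a) = [[1, 3], [1, 4]]  ->  [[21, 80], [16, 61]]
... * rho(a) = [[1, 3], [1, 4]]  ->  [[101, 383], [77, 292]]
... * rho(a) = [[1, 3], [1, 4]]  ->  [[484, 1835], [369, 1399]]
... * rho(a) = [[1, 3], [1, 4]]  ->  [[2319, 8792], [1768, 6703]]
... * rho(a) = [[1, 3], [1, 4]]  ->  [[11111, 42125], [8471, 32116]]
... * rho(b) = [[4, -5], [1, -1]]  ->  [[86569, -97680], [66000, -74471]]
... * rho(a^-1) = [[4, -3], [-1, 1]]  ->  [[443956, -357387], [338471, -272471]]
... * rho(b^-1) = [[-1, 5], [-1, 4]]  ->  [[-86569, 790232], [-66000, 602471]]
... * rho(a^-1) = [[4, -3], [-1, 1]]  ->  [[-1136508, 1049939], [-866471, 800471]]
... * rho(b) = [[4, -5], [1, -1]]  ->  [[-3496093, 4632601], [-2665413, 3531884]]
... * rho(a^-1) = [[4, -3], [-1, 1]]  ->  [[-18616973, 15120880], [-14193536, 11528123]]
... * rho(b^-1) = [[-1, 5], [-1, 4]]  ->  [[3496093, -32601345], [2665413, -24855188]]
... * rho(a) = [[1, 3], [1, 4]]  ->  [[-29105252, -119917101], [-22189775, -91424513]]
... * rho(b) = [[4, -5], [1, -1]]  ->  [[-236338109, 265443361], [-180183613, 202373388]]
... * rho(a^-1) = [[4, -3], [-1, 1]]  ->  [[-1210795797, 974457688], [-923107840, 742924227]]
tr = -1210795797 + 742924227 = -467871570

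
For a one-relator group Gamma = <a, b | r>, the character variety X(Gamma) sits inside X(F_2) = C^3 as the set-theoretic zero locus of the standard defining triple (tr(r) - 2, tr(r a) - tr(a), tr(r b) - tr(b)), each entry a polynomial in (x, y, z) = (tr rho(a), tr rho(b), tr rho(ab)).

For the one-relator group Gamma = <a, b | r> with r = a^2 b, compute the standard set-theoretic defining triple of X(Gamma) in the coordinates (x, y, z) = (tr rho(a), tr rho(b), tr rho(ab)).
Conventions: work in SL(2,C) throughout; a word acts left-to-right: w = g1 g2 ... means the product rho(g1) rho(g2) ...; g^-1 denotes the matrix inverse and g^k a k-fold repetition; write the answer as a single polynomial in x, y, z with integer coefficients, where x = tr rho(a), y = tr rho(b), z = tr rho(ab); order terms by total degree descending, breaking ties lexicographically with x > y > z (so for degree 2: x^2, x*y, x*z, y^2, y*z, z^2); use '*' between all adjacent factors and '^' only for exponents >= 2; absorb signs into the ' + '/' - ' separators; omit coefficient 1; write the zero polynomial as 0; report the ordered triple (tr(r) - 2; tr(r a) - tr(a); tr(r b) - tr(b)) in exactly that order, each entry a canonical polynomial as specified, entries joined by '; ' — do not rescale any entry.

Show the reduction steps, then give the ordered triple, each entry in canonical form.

trace(a^2 b) = trace(a) * trace(b a) - trace(b) = x*z - y
trace(a^2 b a) = trace(a) * trace(b a^2) - trace(b a) = x^2*z - x*y - z
trace(b^2 a) = trace(b) * trace(a b) - trace(a)  (reduce the b square) = y*z - x
trace(b^2) = trace(b) * trace(b) - trace(1)  (reduce the b square) = y^2 - 2
trace(a^2 b^2) = trace(a) * trace(b^2 a) - trace(b^2)  (reduce the a square) = x*y*z - x^2 - y^2 + 2
assemble the triple (trace(r) - 2; trace(r a) - x; trace(r b) - y)

x*z - y - 2; x^2*z - x*y - x - z; x*y*z - x^2 - y^2 - y + 2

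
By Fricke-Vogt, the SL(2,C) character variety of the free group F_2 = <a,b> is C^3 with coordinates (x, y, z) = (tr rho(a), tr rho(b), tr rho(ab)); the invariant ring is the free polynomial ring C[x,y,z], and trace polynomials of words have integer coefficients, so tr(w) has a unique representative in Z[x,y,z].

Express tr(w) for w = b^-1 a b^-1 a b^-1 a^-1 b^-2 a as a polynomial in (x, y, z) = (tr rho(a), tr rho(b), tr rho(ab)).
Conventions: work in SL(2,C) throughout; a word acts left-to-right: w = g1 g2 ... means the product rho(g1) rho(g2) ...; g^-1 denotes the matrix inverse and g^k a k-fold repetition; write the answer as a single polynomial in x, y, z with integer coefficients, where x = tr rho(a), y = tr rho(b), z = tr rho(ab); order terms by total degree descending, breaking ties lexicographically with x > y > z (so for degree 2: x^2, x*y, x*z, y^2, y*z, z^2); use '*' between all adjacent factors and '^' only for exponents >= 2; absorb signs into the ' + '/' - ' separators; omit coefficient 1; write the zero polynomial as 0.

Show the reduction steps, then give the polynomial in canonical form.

trace(a^2) = trace(a)*trace(a) - trace(1)   [square of a] = x^2 - 2
so trace(a^2 b) = trace(a)*trace(b a) - trace(b)   [square of a] = x*z - y
reduce: trace(a b^-1 a) = trace(a^2)*trace(b) - trace(a^2 b)   [inverse elimination on b] = x^2*y - x*z - y
trace(a b a b) = trace(a b)*trace(a b) - trace(1)   [split at a repeated a] = z^2 - 2
trace(a b^-1 a b) = trace(a b a)*trace(b) - trace(a b a b)   [inverse elimination on b] = x*y*z - y^2 - z^2 + 2
so trace(a b^-1 a b^-1) = trace(a b^-1 a)*trace(b) - trace(a b^-1 a b)   [inverse elimination on b] = x^2*y^2 - 2*x*y*z + z^2 - 2
trace(a b^-1 a b^-2) = trace(a b^-1 a b^-1)*trace(b) - trace(a b^-1 a)   [inverse elimination on b] = x^2*y^3 - 2*x*y^2*z - x^2*y + y*z^2 + x*z - y
so trace(b^-2 a b^-1 a b^-1) = trace(a b^-1 a b^-2)*trace(b) - trace(a b^-1 a b^-1)   [inverse elimination on b] = x^2*y^4 - 2*x*y^3*z - 2*x^2*y^2 + y^2*z^2 + 3*x*y*z - y^2 - z^2 + 2
trace(a^3) = trace(a)*trace(a^2) - trace(a)   [square of a] = x^3 - 3*x
so trace(a^3 b) = trace(a)*trace(b a^2) - trace(b a)   [square of a] = x^2*z - x*y - z
reduce: trace(a^2 b^-1 a) = trace(a^3)*trace(b) - trace(a^3 b)   [inverse elimination on b] = x^3*y - x^2*z - 2*x*y + z
so trace(a b a^3) = trace(a)*trace(a b a^2) - trace(a b a)   [square of a] = x^3*z - x^2*y - 2*x*z + y
so trace(b a b) = trace(b)*trace(a b) - trace(a)   [square of b] = y*z - x
so trace(a b a b a) = trace(a)*trace(b a b a) - trace(b a b)   [square of a] = x*z^2 - y*z - x
reduce: trace(a b a^3 b) = trace(a)*trace(a b a b a) - trace(a b a b)   [square of a] = x^2*z^2 - x*y*z - x^2 - z^2 + 2
so trace(a^2 b^-1 a b a) = trace(a b a^3)*trace(b) - trace(a b a^3 b)   [inverse elimination on b] = x^3*y*z - x^2*y^2 - x^2*z^2 - x*y*z + x^2 + y^2 + z^2 - 2
trace(b a b a b a) = trace(b a b a)*trace(b a) - trace(a b)   [split at a repeated b] = z^3 - 3*z
reduce: trace(b a b a b) = trace(b)*trace(a b a b) - trace(a b a)   [square of b] = y*z^2 - x*z - y
so trace(a b a b a^2 b) = trace(a)*trace(b a b a b a) - trace(b a b a b)   [square of a] = x*z^3 - y*z^2 - 2*x*z + y
reduce: trace(a^2 b^-1 a b a b) = trace(a b a b a^2)*trace(b) - trace(a b a b a^2 b)   [inverse elimination on b] = x^2*y*z^2 - x*y^2*z - x*z^3 - x^2*y + 2*x*z + y
reduce: trace(b^-1 a^2 b^-1 a b a) = trace(a^2 b^-1 a b a)*trace(b) - trace(a^2 b^-1 a b a b)   [inverse elimination on b] = x^3*y^2*z - x^2*y^3 - 2*x^2*y*z^2 + x*z^3 + 2*x^2*y + y^3 + y*z^2 - 2*x*z - 3*y
so trace(a^2 b^-1 a b a^-1 b^-1) = trace(b^-1 a^2 b^-1 a b)*trace(a) - trace(b^-1 a^2 b^-1 a b a)   [inverse elimination on a] = -x^3*y^2*z + x^4*y + x^2*y^3 + 2*x^2*y*z^2 - x^3*z - x*z^3 - 4*x^2*y - y^3 - y*z^2 + 3*x*z + 3*y
trace(a b^-1 a b a^-1 b^-2 a) = trace(a^2 b^-1 a b a^-1 b^-1)*trace(b) - trace(a^2 b^-1 a b a^-1)   [inverse elimination on b] = -x^3*y^3*z + x^4*y^2 + x^2*y^4 + 2*x^2*y^2*z^2 - x^3*y*z - x*y*z^3 - 4*x^2*y^2 - y^4 - y^2*z^2 + 2*x*y*z + 4*y^2 + z^2 - 2
trace(b^2) = trace(b)*trace(b) - trace(1)   [square of b] = y^2 - 2
reduce: trace(b a^2 b) = trace(a)*trace(b^2 a) - trace(b^2)   [square of a] = x*y*z - x^2 - y^2 + 2
trace(a b a^2 b a) = trace(a)*trace(b a^2 b a) - trace(b a^2 b)   [square of a] = x^2*z^2 - 2*x*y*z + y^2 - 2
trace(b^-1 a b a^2 b a) = trace(a b a^2 b a)*trace(b) - trace(a b a^2 b a b)   [inverse elimination on b] = x^2*y*z^2 - 2*x*y^2*z - x*z^3 + y^3 + y*z^2 + 2*x*z - 3*y
trace(a b a^-1 b^-1 a b a) = trace(b^-1 a b a^2 b)*trace(a) - trace(b^-1 a b a^2 b a)   [inverse elimination on a] = -x^2*y*z^2 + x^3*z + 2*x*y^2*z + x*z^3 - x^2*y - y^3 - y*z^2 - 3*x*z + 3*y
trace(a b a b a b a b) = trace(b a b a)*trace(b a b a) - trace(1)   [split at a repeated b] = z^4 - 4*z^2 + 2
trace(b^-1 a b a b a b a) = trace(a b a b a b a)*trace(b) - trace(a b a b a b a b)   [inverse elimination on b] = x*y*z^3 - y^2*z^2 - z^4 - 2*x*y*z + y^2 + 4*z^2 - 2
trace(a b a^-1 b^-1 a b a b) = trace(b^-1 a b a b a b)*trace(a) - trace(b^-1 a b a b a b a)   [inverse elimination on a] = -x*y*z^3 + x^2*z^2 + y^2*z^2 + z^4 + x*y*z - x^2 - y^2 - 4*z^2 + 2
trace(a b a b^-1 a b a^-1 b^-1) = trace(a b a^-1 b^-1 a b a)*trace(b) - trace(a b a^-1 b^-1 a b a b)   [inverse elimination on b] = -x^2*y^2*z^2 + x^3*y*z + 2*x*y^3*z + 2*x*y*z^3 - x^2*y^2 - x^2*z^2 - y^4 - 2*y^2*z^2 - z^4 - 4*x*y*z + x^2 + 4*y^2 + 4*z^2 - 2
reduce: trace(b a b^-1 a b) = trace(a b^2 a)*trace(b) - trace(a b^2 a b)   [inverse elimination on b] = x*y^2*z - x^2*y - y^3 - y*z^2 + x*z + 3*y
reduce: trace(a b^-1 a b a^-1 b^-2 a b) = trace(a b a b^-1 a b a^-1 b^-1)*trace(b) - trace(a b a b^-1 a b a^-1)   [inverse elimination on b] = -x^2*y^3*z^2 + x^3*y^2*z + 2*x*y^4*z + 2*x*y^2*z^3 - x^2*y^3 - x^2*y*z^2 - y^5 - 2*y^3*z^2 - y*z^4 - 5*x*y^2*z + 2*x^2*y + 5*y^3 + 5*y*z^2 - x*z - 5*y
trace(a^-1 b^-2 a b^-1 a b^-1 a b) = trace(a b^-1 a b a^-1 b^-2 a)*trace(b) - trace(a b^-1 a b a^-1 b^-2 a b)   [inverse elimination on b] = -x^3*y^4*z + x^4*y^3 + x^2*y^5 + 3*x^2*y^3*z^2 - 2*x^3*y^2*z - 2*x*y^4*z - 3*x*y^2*z^3 - 3*x^2*y^3 + x^2*y*z^2 + y^3*z^2 + y*z^4 + 7*x*y^2*z - 2*x^2*y - y^3 - 4*y*z^2 + x*z + 3*y
reduce: trace(b^-1 a b^-1 a b^-1 a^-1 b^-2 a) = trace(a^-1 b^-2 a b^-1 a b^-1 a)*trace(b) - trace(a^-1 b^-2 a b^-1 a b^-1 a b)   [inverse elimination on b] = x^3*y^4*z - x^4*y^3 - 3*x^2*y^3*z^2 + 2*x^3*y^2*z + 3*x*y^2*z^3 + x^2*y^3 - x^2*y*z^2 - y*z^4 - 4*x*y^2*z + 2*x^2*y + 3*y*z^2 - x*z - y

x^3*y^4*z - x^4*y^3 - 3*x^2*y^3*z^2 + 2*x^3*y^2*z + 3*x*y^2*z^3 + x^2*y^3 - x^2*y*z^2 - y*z^4 - 4*x*y^2*z + 2*x^2*y + 3*y*z^2 - x*z - y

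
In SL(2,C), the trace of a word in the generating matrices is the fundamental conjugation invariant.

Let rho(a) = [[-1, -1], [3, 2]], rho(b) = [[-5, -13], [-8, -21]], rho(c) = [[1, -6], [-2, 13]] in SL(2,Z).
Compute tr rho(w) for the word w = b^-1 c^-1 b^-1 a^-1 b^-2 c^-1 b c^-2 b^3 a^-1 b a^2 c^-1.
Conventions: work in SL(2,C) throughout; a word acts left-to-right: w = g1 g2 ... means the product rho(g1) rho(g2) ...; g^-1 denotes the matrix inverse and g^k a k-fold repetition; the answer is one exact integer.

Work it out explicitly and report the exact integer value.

3144338363643088542

rho(b^-1) = [[-21, 13], [8, -5]]
... * rho(c^-1) = [[13, 6], [2, 1]]  ->  [[-247, -113], [94, 43]]
... * rho(b^-1) = [[-21, 13], [8, -5]]  ->  [[4283, -2646], [-1630, 1007]]
... * rho(a^-1) = [[2, 1], [-3, -1]]  ->  [[16504, 6929], [-6281, -2637]]
... * rho(b^-1) = [[-21, 13], [8, -5]]  ->  [[-291152, 179907], [110805, -68468]]
... * rho(b^-1) = [[-21, 13], [8, -5]]  ->  [[7553448, -4684511], [-2874649, 1782805]]
... * rho(c^-1) = [[13, 6], [2, 1]]  ->  [[88825802, 40636177], [-33804827, -15465089]]
... * rho(b) = [[-5, -13], [-8, -21]]  ->  [[-769218426, -2008095143], [292744847, 764229620]]
... * rho(c^-1) = [[13, 6], [2, 1]]  ->  [[-14016029824, -6623405699], [5334142251, 2520698702]]
... * rho(c^-1) = [[13, 6], [2, 1]]  ->  [[-195455199110, -90719584643], [74385246667, 34525552208]]
... * rho(b) = [[-5, -13], [-8, -21]]  ->  [[1703032672694, 4446028865933], [-648130650999, -1692044803039]]
... * rho(b) = [[-5, -13], [-8, -21]]  ->  [[-44083394290934, -115506030929615], [16777011679307, 43958639326806]]
... * rho(b) = [[-5, -13], [-8, -21]]  ->  [[1144465218891590, 2998710775304057], [-435554173010983, -1141232577693917]]
... * rho(a^-1) = [[2, 1], [-3, -1]]  ->  [[-6707201888128991, -1854245556412467], [2552589387059785, 705678404682934]]
... * rho(b) = [[-5, -13], [-8, -21]]  ->  [[48369973891944691, 126132781230338690], [-18408374172762397, -48002908530118819]]
... * rho(a) = [[-1, -1], [3, 2]]  ->  [[330028369799071379, 203895588568732689], [-125600351417594060, -77597442887475241]]
... * rho(a) = [[-1, -1], [3, 2]]  ->  [[281658395907126688, 77762807338393999], [-107191977244831663, -29594534357356422]]
... * rho(c^-1) = [[13, 6], [2, 1]]  ->  [[3817084761469434942, 1767713182781154127], [-1452684772897524463, -672746397826346400]]
tr = 3817084761469434942 + -672746397826346400 = 3144338363643088542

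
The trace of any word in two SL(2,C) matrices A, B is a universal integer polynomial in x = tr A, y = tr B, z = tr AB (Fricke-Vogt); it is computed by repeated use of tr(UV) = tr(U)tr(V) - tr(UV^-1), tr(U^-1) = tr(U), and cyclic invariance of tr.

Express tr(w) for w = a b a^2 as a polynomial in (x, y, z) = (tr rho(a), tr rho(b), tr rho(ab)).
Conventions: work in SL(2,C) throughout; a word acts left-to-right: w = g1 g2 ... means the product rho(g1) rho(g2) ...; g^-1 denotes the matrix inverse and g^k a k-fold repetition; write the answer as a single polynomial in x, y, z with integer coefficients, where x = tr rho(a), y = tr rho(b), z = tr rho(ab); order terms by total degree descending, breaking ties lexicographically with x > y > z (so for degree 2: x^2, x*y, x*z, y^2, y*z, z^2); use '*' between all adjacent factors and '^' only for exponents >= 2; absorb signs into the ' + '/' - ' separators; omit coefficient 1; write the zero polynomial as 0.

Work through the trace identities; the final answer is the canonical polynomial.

tr(b a^2) = tr(a) * tr(b a) - tr(b) = x*z - y
tr(a b a^2) = tr(a) * tr(b a^2) - tr(b a) = x^2*z - x*y - z

x^2*z - x*y - z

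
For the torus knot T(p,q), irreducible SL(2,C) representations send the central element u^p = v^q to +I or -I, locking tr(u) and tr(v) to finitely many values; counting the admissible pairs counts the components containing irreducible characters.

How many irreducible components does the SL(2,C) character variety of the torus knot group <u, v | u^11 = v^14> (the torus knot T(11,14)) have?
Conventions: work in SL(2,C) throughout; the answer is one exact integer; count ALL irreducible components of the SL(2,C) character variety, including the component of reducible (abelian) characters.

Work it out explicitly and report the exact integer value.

66

Gamma = < u, v | u^11 = v^14 > (torus knot T(11,14)); the central element u^11 = v^14 acts as +I or -I in any irreducible SL(2,C) representation.
On an irreducible component, tr(u) is locked at 2*cos(pi*alpha/11) for some alpha in 1..10, and tr(v) at 2*cos(pi*beta/14) for some beta in 1..13.
The two central values (-1)^alpha I and (-1)^beta I must be the same matrix, so alpha and beta share a parity.
Enumerate parity-matched pairs: 5*7 odd-odd plus 5*6 even-even gives 65.
That is 65 components of irreducible characters, and with the reducible (abelian) component the total is 66.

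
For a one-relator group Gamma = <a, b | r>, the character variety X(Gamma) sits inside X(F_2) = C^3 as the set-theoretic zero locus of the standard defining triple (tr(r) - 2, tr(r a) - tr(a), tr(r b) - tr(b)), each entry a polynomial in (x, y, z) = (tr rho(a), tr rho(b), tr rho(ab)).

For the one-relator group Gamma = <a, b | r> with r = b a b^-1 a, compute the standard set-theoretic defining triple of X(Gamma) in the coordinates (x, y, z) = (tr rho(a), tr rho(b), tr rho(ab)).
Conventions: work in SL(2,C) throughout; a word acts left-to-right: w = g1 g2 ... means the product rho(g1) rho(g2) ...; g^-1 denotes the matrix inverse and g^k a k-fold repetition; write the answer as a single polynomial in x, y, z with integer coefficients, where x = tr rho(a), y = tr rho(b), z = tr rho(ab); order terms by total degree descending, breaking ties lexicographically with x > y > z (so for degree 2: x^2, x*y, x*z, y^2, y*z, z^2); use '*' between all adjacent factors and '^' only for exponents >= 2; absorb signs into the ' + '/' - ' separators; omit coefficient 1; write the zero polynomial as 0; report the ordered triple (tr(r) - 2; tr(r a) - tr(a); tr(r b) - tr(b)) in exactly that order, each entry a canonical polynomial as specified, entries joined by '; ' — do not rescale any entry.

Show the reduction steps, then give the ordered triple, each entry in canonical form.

tr(a b a) = tr(a) tr(b a) - tr(b) = x*z - y
tr(a b a b) = tr(a b) tr(a b) - tr(1) = z^2 - 2
apply: tr(b a b^-1 a) = tr(a b a) tr(b) - tr(a b a b) = x*y*z - y^2 - z^2 + 2
tr(a^2 b a) = tr(a) tr(b a^2) - tr(b a) = x^2*z - x*y - z
tr(b a b) = tr(b) tr(a b) - tr(a) = y*z - x
use: tr(a^2 b a b) = tr(a) tr(b a b a) - tr(b a b) = x*z^2 - y*z - x
apply: tr(b a b^-1 a^2) = tr(a^2 b a) tr(b) - tr(a^2 b a b) = x^2*y*z - x*y^2 - x*z^2 + x
tr(b^2) = tr(b) tr(b) - tr(1)  (reduce the b square) = y^2 - 2
tr(a b^2 a) = tr(a) tr(b^2 a) - tr(b^2)  (reduce the a square) = x*y*z - x^2 - y^2 + 2
apply: tr(a b^2 a b) = tr(b) tr(a b a b) - tr(a b a)  (reduce the b square) = y*z^2 - x*z - y
tr(b a b^-1 a b) = tr(a b^2 a) tr(b) - tr(a b^2 a b)  (eliminate b^-1) = x*y^2*z - x^2*y - y^3 - y*z^2 + x*z + 3*y
assemble the triple (tr(r) - 2; tr(r a) - x; tr(r b) - y)

x*y*z - y^2 - z^2; x^2*y*z - x*y^2 - x*z^2; x*y^2*z - x^2*y - y^3 - y*z^2 + x*z + 2*y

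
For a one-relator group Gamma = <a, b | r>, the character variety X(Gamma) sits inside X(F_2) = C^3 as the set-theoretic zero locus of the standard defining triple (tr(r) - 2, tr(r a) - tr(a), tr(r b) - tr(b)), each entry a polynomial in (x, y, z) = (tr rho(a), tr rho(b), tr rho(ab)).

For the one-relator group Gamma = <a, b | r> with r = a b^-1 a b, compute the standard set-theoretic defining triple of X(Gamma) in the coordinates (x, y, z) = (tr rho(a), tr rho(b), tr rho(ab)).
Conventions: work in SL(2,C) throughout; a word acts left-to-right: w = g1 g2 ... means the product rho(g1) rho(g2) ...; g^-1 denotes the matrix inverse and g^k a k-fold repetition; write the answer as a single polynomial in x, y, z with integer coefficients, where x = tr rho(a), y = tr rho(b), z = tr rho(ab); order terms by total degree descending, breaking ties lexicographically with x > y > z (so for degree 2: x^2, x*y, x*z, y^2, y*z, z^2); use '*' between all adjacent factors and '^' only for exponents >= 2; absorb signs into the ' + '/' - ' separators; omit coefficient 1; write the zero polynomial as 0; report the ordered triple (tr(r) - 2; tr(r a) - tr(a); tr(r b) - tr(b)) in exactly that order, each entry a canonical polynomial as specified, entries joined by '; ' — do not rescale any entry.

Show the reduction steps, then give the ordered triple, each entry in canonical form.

x*y*z - y^2 - z^2; x^2*y*z - x*y^2 - x*z^2; x*y^2*z - x^2*y - y^3 - y*z^2 + x*z + 2*y

tr(a b a) = tr(a) tr(b a) - tr(b) = x*z - y
tr(a b a b) = tr(b a) tr(b a) - tr(1)   [split at repeated b] = z^2 - 2
tr(a b^-1 a b) = tr(a b a) tr(b) - tr(a b a b) = x*y*z - y^2 - z^2 + 2
tr(a b a^2) = tr(a) tr(b a^2) - tr(b a)   [square of a] = x^2*z - x*y - z
tr(b a b) = tr(b) tr(a b) - tr(a)   [square of b] = y*z - x
and tr(a b a^2 b) = tr(a) tr(b a b a) - tr(b a b)   [square of a] = x*z^2 - y*z - x
next, tr(a b^-1 a b a) = tr(a b a^2) tr(b) - tr(a b a^2 b)   [inverse elimination on b] = x^2*y*z - x*y^2 - x*z^2 + x
and tr(a^2) = tr(a) tr(a) - tr(1) = x^2 - 2
next, tr(a b^2 a) = tr(b) tr(a^2 b) - tr(a^2) = x*y*z - x^2 - y^2 + 2
tr(a b^2 a b) = tr(b) tr(a b a b) - tr(a b a) = y*z^2 - x*z - y
and tr(a b^-1 a b^2) = tr(a b^2 a) tr(b) - tr(a b^2 a b) = x*y^2*z - x^2*y - y^3 - y*z^2 + x*z + 3*y
assemble the triple (tr(r) - 2; tr(r a) - x; tr(r b) - y)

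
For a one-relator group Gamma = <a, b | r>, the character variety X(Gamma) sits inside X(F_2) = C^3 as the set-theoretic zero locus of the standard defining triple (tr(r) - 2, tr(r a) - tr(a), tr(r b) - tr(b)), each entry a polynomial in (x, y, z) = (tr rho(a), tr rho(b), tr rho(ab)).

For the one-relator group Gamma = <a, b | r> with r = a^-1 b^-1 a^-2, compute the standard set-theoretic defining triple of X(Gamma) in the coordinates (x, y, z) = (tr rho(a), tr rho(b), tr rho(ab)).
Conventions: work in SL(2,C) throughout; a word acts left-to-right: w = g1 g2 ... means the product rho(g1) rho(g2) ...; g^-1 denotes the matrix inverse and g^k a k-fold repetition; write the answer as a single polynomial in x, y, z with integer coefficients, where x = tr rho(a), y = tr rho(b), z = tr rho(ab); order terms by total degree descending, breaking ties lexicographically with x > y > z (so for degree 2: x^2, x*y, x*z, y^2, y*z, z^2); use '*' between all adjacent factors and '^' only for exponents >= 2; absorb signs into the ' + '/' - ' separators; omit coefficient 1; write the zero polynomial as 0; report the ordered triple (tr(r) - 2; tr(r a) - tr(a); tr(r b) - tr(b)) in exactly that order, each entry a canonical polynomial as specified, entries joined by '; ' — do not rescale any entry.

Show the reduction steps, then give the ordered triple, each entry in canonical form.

next, tr(a^-1) = tr(a) = x
next, tr(a^-2) = tr(a^-1) * tr(a) - tr(1)   [inverse elimination on a] = x^2 - 2
and tr(a^-3) = tr(a^-2) * tr(a) - tr(a^-1)   [inverse elimination on a] = x^3 - 3*x
tr(b a^-1) = tr(b) * tr(a) - tr(b a)   [inverse elimination on a] = x*y - z
tr(b a^-2) = tr(b a^-1) * tr(a) - tr(b)   [inverse elimination on a] = x^2*y - x*z - y
and tr(a^-3 b) = tr(b a^-2) * tr(a) - tr(b a^-1)   [inverse elimination on a] = x^3*y - x^2*z - 2*x*y + z
tr(a^-1 b^-1 a^-2) = tr(a^-3) * tr(b) - tr(a^-3 b)   [inverse elimination on b] = x^2*z - x*y - z
and tr(a^-1 b^-1 a^-1) = tr(a^-2) * tr(b) - tr(a^-2 b) = x*z - y
tr(b^2) = tr(b) * tr(b) - tr(1)   [square of b] = y^2 - 2
next, tr(b^2 a) = tr(b) * tr(a b) - tr(a)   [square of b] = y*z - x
tr(b a^-1 b) = tr(b^2) * tr(a) - tr(b^2 a)   [inverse elimination on a] = x*y^2 - y*z - x
tr(b a b a) = tr(b a) * tr(b a) - tr(1)   [split at a repeated b] = z^2 - 2
and tr(b a^-1 b a) = tr(b a b) * tr(a) - tr(b a b a)   [inverse elimination on a] = x*y*z - x^2 - z^2 + 2
tr(a^-1 b a^-1 b) = tr(b a^-1 b) * tr(a) - tr(b a^-1 b a)   [inverse elimination on a] = x^2*y^2 - 2*x*y*z + z^2 - 2
tr(b a^-1 b^-1 a^-1) = tr(a^-1 b a^-1) * tr(b) - tr(a^-1 b a^-1 b)   [inverse elimination on b] = x*y*z - y^2 - z^2 + 2
tr(a^-1 b^-1 a^-2 b) = tr(b a^-1 b^-1 a^-1) * tr(a) - tr(b a^-1 b^-1)   [inverse elimination on a] = x^2*y*z - x*y^2 - x*z^2 + x
assemble the triple (tr(r) - 2; tr(r a) - x; tr(r b) - y)

x^2*z - x*y - z - 2; x*z - x - y; x^2*y*z - x*y^2 - x*z^2 + x - y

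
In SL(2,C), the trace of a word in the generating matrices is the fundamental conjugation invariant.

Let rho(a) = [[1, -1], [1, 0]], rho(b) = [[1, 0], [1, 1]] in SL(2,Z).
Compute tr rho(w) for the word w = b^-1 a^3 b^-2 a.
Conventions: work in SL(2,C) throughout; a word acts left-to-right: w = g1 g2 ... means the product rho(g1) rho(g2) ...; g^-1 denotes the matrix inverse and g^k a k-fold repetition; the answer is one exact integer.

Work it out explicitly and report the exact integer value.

rho(b^-1) = [[1, 0], [-1, 1]]
... * rho(a) = [[1, -1], [1, 0]]  ->  [[1, -1], [0, 1]]
... * rho(a) = [[1, -1], [1, 0]]  ->  [[0, -1], [1, 0]]
... * rho(a) = [[1, -1], [1, 0]]  ->  [[-1, 0], [1, -1]]
... * rho(b^-1) = [[1, 0], [-1, 1]]  ->  [[-1, 0], [2, -1]]
... * rho(b^-1) = [[1, 0], [-1, 1]]  ->  [[-1, 0], [3, -1]]
... * rho(a) = [[1, -1], [1, 0]]  ->  [[-1, 1], [2, -3]]
tr = -1 + -3 = -4

-4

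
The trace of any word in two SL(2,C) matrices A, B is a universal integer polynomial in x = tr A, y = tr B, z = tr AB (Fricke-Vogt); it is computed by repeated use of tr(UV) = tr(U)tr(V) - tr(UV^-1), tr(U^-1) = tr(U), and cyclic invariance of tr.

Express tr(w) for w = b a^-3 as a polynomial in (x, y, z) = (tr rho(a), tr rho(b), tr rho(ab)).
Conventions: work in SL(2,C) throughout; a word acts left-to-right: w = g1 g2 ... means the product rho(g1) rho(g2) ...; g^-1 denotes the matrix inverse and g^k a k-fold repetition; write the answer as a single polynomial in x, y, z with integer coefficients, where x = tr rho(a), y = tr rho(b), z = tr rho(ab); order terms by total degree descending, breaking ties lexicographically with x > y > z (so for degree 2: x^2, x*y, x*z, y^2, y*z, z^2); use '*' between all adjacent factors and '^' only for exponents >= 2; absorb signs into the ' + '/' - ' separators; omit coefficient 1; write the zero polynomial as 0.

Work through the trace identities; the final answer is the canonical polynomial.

x^3*y - x^2*z - 2*x*y + z

tr(b a^-1) = tr(b) * tr(a) - tr(b a) = x*y - z
tr(a^-1 b a^-1) = tr(b a^-1) * tr(a) - tr(b) = x^2*y - x*z - y
tr(b a^-3) = tr(a^-1 b a^-1) * tr(a) - tr(a^-1 b) = x^3*y - x^2*z - 2*x*y + z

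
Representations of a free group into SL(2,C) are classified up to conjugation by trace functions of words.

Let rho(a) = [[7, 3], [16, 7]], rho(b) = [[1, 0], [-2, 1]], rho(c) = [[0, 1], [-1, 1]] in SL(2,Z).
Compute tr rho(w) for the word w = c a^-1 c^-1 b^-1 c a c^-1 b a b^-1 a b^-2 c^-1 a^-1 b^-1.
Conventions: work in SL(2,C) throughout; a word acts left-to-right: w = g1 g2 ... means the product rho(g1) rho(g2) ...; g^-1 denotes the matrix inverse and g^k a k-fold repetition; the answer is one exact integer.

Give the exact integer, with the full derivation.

rho(c) = [[0, 1], [-1, 1]]
... * rho(a^-1) = [[7, -3], [-16, 7]]  ->  [[-16, 7], [-23, 10]]
... * rho(c^-1) = [[1, -1], [1, 0]]  ->  [[-9, 16], [-13, 23]]
... * rho(b^-1) = [[1, 0], [2, 1]]  ->  [[23, 16], [33, 23]]
... * rho(c) = [[0, 1], [-1, 1]]  ->  [[-16, 39], [-23, 56]]
... * rho(a) = [[7, 3], [16, 7]]  ->  [[512, 225], [735, 323]]
... * rho(c^-1) = [[1, -1], [1, 0]]  ->  [[737, -512], [1058, -735]]
... * rho(b) = [[1, 0], [-2, 1]]  ->  [[1761, -512], [2528, -735]]
... * rho(a) = [[7, 3], [16, 7]]  ->  [[4135, 1699], [5936, 2439]]
... * rho(b^-1) = [[1, 0], [2, 1]]  ->  [[7533, 1699], [10814, 2439]]
... * rho(a) = [[7, 3], [16, 7]]  ->  [[79915, 34492], [114722, 49515]]
... * rho(b^-1) = [[1, 0], [2, 1]]  ->  [[148899, 34492], [213752, 49515]]
... * rho(b^-1) = [[1, 0], [2, 1]]  ->  [[217883, 34492], [312782, 49515]]
... * rho(c^-1) = [[1, -1], [1, 0]]  ->  [[252375, -217883], [362297, -312782]]
... * rho(a^-1) = [[7, -3], [-16, 7]]  ->  [[5252753, -2282306], [7540591, -3276365]]
... * rho(b^-1) = [[1, 0], [2, 1]]  ->  [[688141, -2282306], [987861, -3276365]]
tr = 688141 + -3276365 = -2588224

-2588224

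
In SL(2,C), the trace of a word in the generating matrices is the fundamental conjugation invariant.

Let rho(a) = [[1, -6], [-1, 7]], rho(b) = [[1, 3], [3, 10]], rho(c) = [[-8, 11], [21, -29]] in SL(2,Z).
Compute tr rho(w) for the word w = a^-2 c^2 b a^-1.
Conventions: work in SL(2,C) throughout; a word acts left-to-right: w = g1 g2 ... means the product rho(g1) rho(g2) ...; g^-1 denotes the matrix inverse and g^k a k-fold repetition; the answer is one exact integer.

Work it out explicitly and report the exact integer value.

rho(a^-1) = [[7, 6], [1, 1]]
... * rho(a^-1) = [[7, 6], [1, 1]]  ->  [[55, 48], [8, 7]]
... * rho(c) = [[-8, 11], [21, -29]]  ->  [[568, -787], [83, -115]]
... * rho(c) = [[-8, 11], [21, -29]]  ->  [[-21071, 29071], [-3079, 4248]]
... * rho(b) = [[1, 3], [3, 10]]  ->  [[66142, 227497], [9665, 33243]]
... * rho(a^-1) = [[7, 6], [1, 1]]  ->  [[690491, 624349], [100898, 91233]]
tr = 690491 + 91233 = 781724

781724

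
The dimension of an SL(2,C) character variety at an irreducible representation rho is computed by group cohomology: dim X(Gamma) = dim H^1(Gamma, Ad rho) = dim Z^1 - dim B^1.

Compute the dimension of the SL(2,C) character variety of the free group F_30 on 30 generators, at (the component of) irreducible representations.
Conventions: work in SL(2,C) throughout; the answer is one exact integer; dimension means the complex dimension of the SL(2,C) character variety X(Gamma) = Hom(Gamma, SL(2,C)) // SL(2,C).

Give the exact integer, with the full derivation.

The free group F_30: 30 generators, no relators.
A cocycle picks one sl_2 vector per generator freely, giving dim Z^1 = 3*30 = 90.
At an irreducible rho the centralizer of the image in sl_2 is 0, so the coboundary map sl_2 -> Z^1 is injective: dim B^1 = 3.
dim H^1 = 90 - 3 = 87, which is dim X.

87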